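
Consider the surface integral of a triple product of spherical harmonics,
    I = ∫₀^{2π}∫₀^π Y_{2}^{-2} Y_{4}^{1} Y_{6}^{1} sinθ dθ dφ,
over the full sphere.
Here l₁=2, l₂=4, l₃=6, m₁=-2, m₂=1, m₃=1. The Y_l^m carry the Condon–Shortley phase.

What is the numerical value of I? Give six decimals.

m-sum 0 ✓  L=12 even ✓  2≤6≤6 ✓
Π(2lᵢ+1) = 5×9×13 = 585
triangle coeff Δ(2,4,6) = 1/6435
Σ_t [0,0]: t=0:+1/2304 = 1/2304
(3j)²=5/143 [(2 4 6; 0 0 0)], sign=+1
Σ_t [0,0]: t=0:+1/17280 = 1/17280
(3j)²=7/1287 [(2 4 6; -2 1 1)], sign=-1
⇒ 4πI² = 175/1573
I = (-1)√(175/1573/(4π)) = -0.09409136

-0.094091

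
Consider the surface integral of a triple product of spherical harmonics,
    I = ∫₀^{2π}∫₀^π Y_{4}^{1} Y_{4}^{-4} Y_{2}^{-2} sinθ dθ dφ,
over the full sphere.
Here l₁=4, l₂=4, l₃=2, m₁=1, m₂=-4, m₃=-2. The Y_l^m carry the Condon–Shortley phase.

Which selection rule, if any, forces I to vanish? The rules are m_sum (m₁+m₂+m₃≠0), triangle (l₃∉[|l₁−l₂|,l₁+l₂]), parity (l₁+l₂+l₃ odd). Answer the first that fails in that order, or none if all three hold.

Σmᵢ = -5  ✗
l₃∈[|l₁−l₂|,l₁+l₂]=[0,8], have l₃=2
Σlᵢ = 10 ⇒ even

m_sum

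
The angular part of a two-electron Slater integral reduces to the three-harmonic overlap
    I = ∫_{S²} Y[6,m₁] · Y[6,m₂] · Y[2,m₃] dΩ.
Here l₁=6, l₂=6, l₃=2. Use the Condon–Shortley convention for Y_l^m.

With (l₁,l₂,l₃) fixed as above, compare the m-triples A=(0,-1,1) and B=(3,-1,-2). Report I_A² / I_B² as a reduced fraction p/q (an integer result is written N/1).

7/240

Shared (l₁,l₂,l₃)=(6,6,2): N and (l;000)² cancel in I_A²/I_B².
A: Δ = 10!·2!·2!/15! = 1/90090; Racah Σ t=4..5: t=4:+1/34560 t=5:−1/28800 = -1/172800; ⇒ 3j(6 6 2; 0 -1 1)² = 1/1430, sgn +1
B: Δ = 10!·2!·2!/15! = 1/90090; Racah Σ t=3..3: t=3:−1/120960 = -1/120960; ⇒ 3j(6 6 2; 3 -1 -2)² = 24/1001, sgn -1
I_A²/I_B² = (1/1430)/(24/1001) = 7/240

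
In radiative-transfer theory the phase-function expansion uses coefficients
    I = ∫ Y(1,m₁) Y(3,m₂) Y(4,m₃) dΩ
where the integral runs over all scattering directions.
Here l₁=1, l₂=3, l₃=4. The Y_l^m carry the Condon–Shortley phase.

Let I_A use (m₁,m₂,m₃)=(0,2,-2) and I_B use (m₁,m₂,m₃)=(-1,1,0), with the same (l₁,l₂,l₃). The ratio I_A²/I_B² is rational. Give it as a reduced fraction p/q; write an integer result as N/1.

Shared (l₁,l₂,l₃)=(1,3,4): N and (l;000)² cancel in I_A²/I_B².
A: Δ = 0!·2!·6!/9! = 1/252; Racah Σ t=0..0: t=0:+1/120 = 1/120; ⇒ 3j(1 3 4; 0 2 -2)² = 1/21, sgn +1
B: Δ = 0!·2!·6!/9! = 1/252; Racah Σ t=0..0: t=0:+1/96 = 1/96; ⇒ 3j(1 3 4; -1 1 0)² = 1/42, sgn +1
I_A²/I_B² = (1/21)/(1/42) = 2/1

2/1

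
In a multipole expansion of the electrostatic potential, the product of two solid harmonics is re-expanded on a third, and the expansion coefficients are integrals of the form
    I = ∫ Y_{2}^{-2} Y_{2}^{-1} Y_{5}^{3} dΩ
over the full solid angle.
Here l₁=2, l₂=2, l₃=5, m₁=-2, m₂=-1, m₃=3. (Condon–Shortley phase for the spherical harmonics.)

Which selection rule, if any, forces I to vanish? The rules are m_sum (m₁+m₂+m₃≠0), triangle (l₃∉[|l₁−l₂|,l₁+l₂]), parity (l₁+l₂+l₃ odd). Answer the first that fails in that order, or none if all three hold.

azimuthal sum: -2 − 1 + 3 = 0  ✓
0 ≤ 5 ≤ 4 (triangle on l)  ✗
L = 2 + 2 + 5 = 9 (odd)

triangle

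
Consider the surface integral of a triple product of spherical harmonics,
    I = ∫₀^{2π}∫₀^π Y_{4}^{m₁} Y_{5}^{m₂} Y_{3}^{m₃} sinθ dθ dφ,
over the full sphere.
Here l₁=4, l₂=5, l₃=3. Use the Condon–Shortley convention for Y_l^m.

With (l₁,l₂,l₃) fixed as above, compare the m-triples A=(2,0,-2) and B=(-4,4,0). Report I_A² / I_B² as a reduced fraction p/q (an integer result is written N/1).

Shared (l₁,l₂,l₃)=(4,5,3): N and (l;000)² cancel in I_A²/I_B².
A: Δ = 6!·2!·4!/13! = 1/180180; Racah Σ t=1..2: t=1:−1/2880 t=2:+1/576 = 1/720; ⇒ 3j(4 5 3; 2 0 -2)² = 80/3003, sgn -1
B: Δ = 6!·2!·4!/13! = 1/180180; Racah Σ t=6..6: t=6:+1/8640 = 1/8640; ⇒ 3j(4 5 3; -4 4 0)² = 28/715, sgn -1
I_A²/I_B² = (80/3003)/(28/715) = 100/147

100/147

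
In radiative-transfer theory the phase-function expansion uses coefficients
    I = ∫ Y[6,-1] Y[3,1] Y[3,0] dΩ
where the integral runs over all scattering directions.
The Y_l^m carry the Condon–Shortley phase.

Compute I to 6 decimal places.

-0.221775

Rules hold: Σm=0, L=12 even, 3≤3≤9.
N = 13·7·7 = 637
Δ = 6!·6!·0!/13! = 1/12012
Racah Σ t=3..3: t=3:−1/1296 = -1/1296
⇒ 3j(6 3 3; 0 0 0)² = 100/3003, sgn +1
Racah Σ t=4..4: t=4:+1/1728 = 1/1728
⇒ 3j(6 3 3; -1 1 0)² = 25/858, sgn -1
4πI² = N·(3j₀)²·(3jₘ)² = 8750/14157
I = -1·√(0.618069/4π) = -0.22177545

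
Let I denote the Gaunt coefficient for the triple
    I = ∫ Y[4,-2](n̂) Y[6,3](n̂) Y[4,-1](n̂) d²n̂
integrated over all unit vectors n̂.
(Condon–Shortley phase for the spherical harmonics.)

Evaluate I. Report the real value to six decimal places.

-0.103072

Checks pass: Σm=0; 14 even; l₃=4∈[2,10].
(2·4+1)(2·6+1)(2·4+1) = 1053
Δ: 6! 2! 6! / 15! → 1/1261260
sum: t=2:+1/4608 t=3:−1/1296 t=4:+1/4608 = -7/20736
3j²(4 6 4; 0 0 0) = Δ·Π!·Σ² = 20/1287  (sign -1)
sum: t=4:+1/11520 t=5:−1/5760 t=6:+1/51840 = -7/103680
3j²(4 6 4; -2 3 -1) = Δ·Π!·Σ² = 7/858  (sign +1)
combine: 4πI² = 1053·20/1287·7/858 = 210/1573
take √, sign -1: I = -0.10307192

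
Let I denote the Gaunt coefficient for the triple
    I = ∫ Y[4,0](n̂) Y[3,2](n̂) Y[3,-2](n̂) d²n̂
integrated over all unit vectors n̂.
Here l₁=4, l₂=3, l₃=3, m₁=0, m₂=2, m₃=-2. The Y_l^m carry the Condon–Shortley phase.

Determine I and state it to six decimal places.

-0.179515

Rules hold: Σm=0, L=10 even, 1≤3≤7.
N = 9·7·7 = 441
Δ = 4!·4!·2!/11! = 1/34650
Racah Σ t=1..3: t=1:−1/72 t=2:+1/16 t=3:−1/72 = 5/144
⇒ 3j(4 3 3; 0 0 0)² = 2/77, sgn -1
Racah Σ t=3..4: t=3:−1/72 t=4:+1/576 = -7/576
⇒ 3j(4 3 3; 0 2 -2)² = 7/198, sgn +1
4πI² = N·(3j₀)²·(3jₘ)² = 49/121
I = -1·√(0.404959/4π) = -0.17951487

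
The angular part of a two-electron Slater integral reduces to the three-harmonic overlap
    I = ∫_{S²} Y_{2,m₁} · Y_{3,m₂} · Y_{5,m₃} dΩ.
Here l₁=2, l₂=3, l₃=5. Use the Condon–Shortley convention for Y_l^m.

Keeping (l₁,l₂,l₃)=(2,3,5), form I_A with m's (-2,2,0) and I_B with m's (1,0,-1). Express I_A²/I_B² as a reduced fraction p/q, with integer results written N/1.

1/16

Same 2,3,5: normalisation and zero-m 3j drop out of the ratio.
A: Δ: 0! 4! 6! / 11! → 1/2310; sum: t=0:+1/2880 = 1/2880; 3j²(2 3 5; -2 2 0) = Δ·Π!·Σ² = 1/462  (sign -1)
B: Δ: 0! 4! 6! / 11! → 1/2310; sum: t=0:+1/216 = 1/216; 3j²(2 3 5; 1 0 -1) = Δ·Π!·Σ² = 8/231  (sign +1)
I_A²/I_B² = (1/462)/(8/231) = 1/16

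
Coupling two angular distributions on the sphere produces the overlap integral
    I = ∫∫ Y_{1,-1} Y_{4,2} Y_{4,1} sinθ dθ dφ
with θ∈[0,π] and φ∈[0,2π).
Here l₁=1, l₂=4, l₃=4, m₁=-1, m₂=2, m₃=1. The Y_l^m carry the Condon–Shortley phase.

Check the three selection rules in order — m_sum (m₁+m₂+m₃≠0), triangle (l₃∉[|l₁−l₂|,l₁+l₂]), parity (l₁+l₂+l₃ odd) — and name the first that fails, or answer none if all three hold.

azimuthal sum: -1 + 2 + 1 = 2  ✗
3 ≤ 4 ≤ 5 (triangle on l)
L = 1 + 4 + 4 = 9 (odd)

m_sum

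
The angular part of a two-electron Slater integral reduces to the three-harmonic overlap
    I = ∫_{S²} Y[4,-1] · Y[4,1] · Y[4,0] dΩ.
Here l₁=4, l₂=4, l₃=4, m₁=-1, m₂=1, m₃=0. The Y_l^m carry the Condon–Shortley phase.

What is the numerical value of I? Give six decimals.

-0.068481

Checks pass: Σm=0; 12 even; l₃=4∈[0,8].
(2·4+1)(2·4+1)(2·4+1) = 729
Δ: 4! 4! 4! / 13! → 1/450450
sum: t=0:+1/13824 t=1:−1/216 t=2:+1/64 t=3:−1/216 t=4:+1/13824 = 5/768
3j²(4 4 4; 0 0 0) = Δ·Π!·Σ² = 18/1001  (sign +1)
sum: t=1:−1/3456 t=2:+1/144 t=3:−1/96 t=4:+1/864 = -1/384
3j²(4 4 4; -1 1 0) = Δ·Π!·Σ² = 9/2002  (sign -1)
combine: 4πI² = 729·18/1001·9/2002 = 59049/1002001
take √, sign -1: I = -0.06848055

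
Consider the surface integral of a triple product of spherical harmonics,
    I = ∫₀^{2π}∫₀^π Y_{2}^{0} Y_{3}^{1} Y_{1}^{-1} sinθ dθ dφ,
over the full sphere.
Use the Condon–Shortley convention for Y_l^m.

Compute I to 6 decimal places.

-0.202301

Checks pass: Σm=0; 6 even; l₃=1∈[1,5].
(2·2+1)(2·3+1)(2·1+1) = 105
Δ: 4! 0! 2! / 7! → 1/105
sum: t=2:+1/4 = 1/4
3j²(2 3 1; 0 0 0) = Δ·Π!·Σ² = 3/35  (sign -1)
sum: t=2:+1/8 = 1/8
3j²(2 3 1; 0 1 -1) = Δ·Π!·Σ² = 2/35  (sign +1)
combine: 4πI² = 105·3/35·2/35 = 18/35
take √, sign -1: I = -0.20230066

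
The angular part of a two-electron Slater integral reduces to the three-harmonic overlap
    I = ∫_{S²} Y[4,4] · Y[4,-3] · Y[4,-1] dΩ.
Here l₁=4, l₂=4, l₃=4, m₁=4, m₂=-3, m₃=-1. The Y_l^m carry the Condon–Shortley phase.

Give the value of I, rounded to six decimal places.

-0.168431

Rules hold: Σm=0, L=12 even, 0≤4≤8.
N = 9·9·9 = 729
Δ = 4!·4!·4!/13! = 1/450450
Racah Σ t=0..4: t=0:+1/13824 t=1:−1/216 t=2:+1/64 t=3:−1/216 t=4:+1/13824 = 5/768
⇒ 3j(4 4 4; 0 0 0)² = 18/1001, sgn +1
Racah Σ t=0..0: t=0:+1/3456 = 1/3456
⇒ 3j(4 4 4; 4 -3 -1)² = 35/1287, sgn -1
4πI² = N·(3j₀)²·(3jₘ)² = 7290/20449
I = -1·√(0.356497/4π) = -0.16843130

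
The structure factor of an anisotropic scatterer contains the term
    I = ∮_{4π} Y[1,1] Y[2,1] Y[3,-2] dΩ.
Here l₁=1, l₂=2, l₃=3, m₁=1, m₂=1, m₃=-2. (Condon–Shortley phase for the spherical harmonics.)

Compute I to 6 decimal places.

m-sum 0 ✓  L=6 even ✓  1≤3≤3 ✓
Π(2lᵢ+1) = 3×5×7 = 105
triangle coeff Δ(1,2,3) = 1/105
Σ_t [0,0]: t=0:+1/4 = 1/4
(3j)²=3/35 [(1 2 3; 0 0 0)], sign=-1
Σ_t [0,0]: t=0:+1/12 = 1/12
(3j)²=2/21 [(1 2 3; 1 1 -2)], sign=-1
⇒ 4πI² = 6/7
I = (+1)√(6/7/(4π)) = 0.26116903

0.261169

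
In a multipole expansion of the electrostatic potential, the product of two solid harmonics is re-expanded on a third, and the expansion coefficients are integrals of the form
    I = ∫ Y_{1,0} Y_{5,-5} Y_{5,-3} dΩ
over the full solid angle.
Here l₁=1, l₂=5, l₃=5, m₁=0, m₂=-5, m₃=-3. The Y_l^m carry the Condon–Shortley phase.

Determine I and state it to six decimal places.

0.000000

m-sum = 0 − 5 − 3 = -8 ≠ 0 ⇒ I = 0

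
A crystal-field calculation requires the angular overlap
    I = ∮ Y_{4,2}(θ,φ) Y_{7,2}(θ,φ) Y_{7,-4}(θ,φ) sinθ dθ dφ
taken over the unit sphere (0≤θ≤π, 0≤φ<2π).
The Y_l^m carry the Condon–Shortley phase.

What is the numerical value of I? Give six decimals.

Checks pass: Σm=0; 18 even; l₃=7∈[3,11].
(2·4+1)(2·7+1)(2·7+1) = 2025
Δ: 4! 4! 10! / 19! → 1/58198140
sum: t=0:+1/17418240 t=1:−1/622080 t=2:+1/230400 t=3:−1/622080 t=4:+1/17418240 = 1/806400
3j²(4 7 7; 0 0 0) = Δ·Π!·Σ² = 2268/230945  (sign -1)
sum: t=0:+1/34836480 t=1:−1/2903040 t=2:+1/2903040 = 1/34836480
3j²(4 7 7; 2 2 -4) = Δ·Π!·Σ² = 25/117572  (sign -1)
combine: 4πI² = 2025·2268/230945·25/117572 = 820125/193947611
take √, sign +1: I = 0.01834395

0.018344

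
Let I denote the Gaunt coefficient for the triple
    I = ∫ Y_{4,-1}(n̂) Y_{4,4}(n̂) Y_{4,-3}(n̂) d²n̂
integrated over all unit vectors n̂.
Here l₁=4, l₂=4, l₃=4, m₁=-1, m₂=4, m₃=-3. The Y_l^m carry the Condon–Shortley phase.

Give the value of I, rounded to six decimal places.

Checks pass: Σm=0; 12 even; l₃=4∈[0,8].
(2·4+1)(2·4+1)(2·4+1) = 729
Δ: 4! 4! 4! / 13! → 1/450450
sum: t=0:+1/13824 t=1:−1/216 t=2:+1/64 t=3:−1/216 t=4:+1/13824 = 5/768
3j²(4 4 4; 0 0 0) = Δ·Π!·Σ² = 18/1001  (sign +1)
sum: t=4:+1/3456 = 1/3456
3j²(4 4 4; -1 4 -3) = Δ·Π!·Σ² = 35/1287  (sign -1)
combine: 4πI² = 729·18/1001·35/1287 = 7290/20449
take √, sign -1: I = -0.16843130

-0.168431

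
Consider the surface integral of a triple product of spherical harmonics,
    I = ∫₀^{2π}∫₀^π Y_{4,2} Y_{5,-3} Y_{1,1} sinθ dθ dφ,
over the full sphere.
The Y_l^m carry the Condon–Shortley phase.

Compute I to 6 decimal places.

-0.259847

Rules hold: Σm=0, L=10 even, 1≤1≤9.
N = 9·11·3 = 297
Δ = 8!·0!·2!/11! = 1/495
Racah Σ t=4..4: t=4:+1/576 = 1/576
⇒ 3j(4 5 1; 0 0 0)² = 5/99, sgn -1
Racah Σ t=2..2: t=2:+1/2880 = 1/2880
⇒ 3j(4 5 1; 2 -3 1)² = 28/495, sgn +1
4πI² = N·(3j₀)²·(3jₘ)² = 28/33
I = -1·√(0.848485/4π) = -0.25984664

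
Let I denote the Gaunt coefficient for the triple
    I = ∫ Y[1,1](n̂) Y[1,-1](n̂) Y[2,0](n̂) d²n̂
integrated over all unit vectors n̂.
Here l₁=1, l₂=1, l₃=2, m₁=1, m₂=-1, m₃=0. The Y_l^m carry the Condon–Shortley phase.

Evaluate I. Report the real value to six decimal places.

0.126157

Rules hold: Σm=0, L=4 even, 0≤2≤2.
N = 3·3·5 = 45
Δ = 0!·2!·2!/5! = 1/30
Racah Σ t=0..0: t=0:+1/1 = 1/1
⇒ 3j(1 1 2; 0 0 0)² = 2/15, sgn +1
Racah Σ t=0..0: t=0:+1/4 = 1/4
⇒ 3j(1 1 2; 1 -1 0)² = 1/30, sgn +1
4πI² = N·(3j₀)²·(3jₘ)² = 1/5
I = +1·√(0.2/4π) = 0.12615663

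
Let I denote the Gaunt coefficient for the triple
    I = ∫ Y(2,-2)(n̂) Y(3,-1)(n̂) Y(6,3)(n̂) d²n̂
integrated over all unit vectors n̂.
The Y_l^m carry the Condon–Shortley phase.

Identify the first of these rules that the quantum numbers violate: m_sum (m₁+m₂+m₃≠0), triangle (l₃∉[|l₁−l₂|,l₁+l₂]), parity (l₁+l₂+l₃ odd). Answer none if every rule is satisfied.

azimuthal sum: -2 − 1 + 3 = 0  ✓
1 ≤ 6 ≤ 5 (triangle on l)  ✗
L = 2 + 3 + 6 = 11 (odd)

triangle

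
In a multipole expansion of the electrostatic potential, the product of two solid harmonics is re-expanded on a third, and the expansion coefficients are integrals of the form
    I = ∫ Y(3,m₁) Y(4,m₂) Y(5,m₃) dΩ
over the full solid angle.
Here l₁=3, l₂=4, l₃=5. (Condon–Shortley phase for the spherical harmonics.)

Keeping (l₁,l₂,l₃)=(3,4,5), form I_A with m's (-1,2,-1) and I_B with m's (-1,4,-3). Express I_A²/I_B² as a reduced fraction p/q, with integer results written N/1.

Same 3,4,5: normalisation and zero-m 3j drop out of the ratio.
A: Δ: 2! 4! 6! / 13! → 1/180180; sum: t=0:+1/34560 t=1:−1/720 t=2:+1/384 = 43/34560; 3j²(3 4 5; -1 2 -1) = Δ·Π!·Σ² = 1849/180180  (sign +1)
B: Δ: 2! 4! 6! / 13! → 1/180180; sum: t=2:+1/5760 = 1/5760; 3j²(3 4 5; -1 4 -3) = Δ·Π!·Σ² = 56/2145  (sign +1)
I_A²/I_B² = (1849/180180)/(56/2145) = 1849/4704

1849/4704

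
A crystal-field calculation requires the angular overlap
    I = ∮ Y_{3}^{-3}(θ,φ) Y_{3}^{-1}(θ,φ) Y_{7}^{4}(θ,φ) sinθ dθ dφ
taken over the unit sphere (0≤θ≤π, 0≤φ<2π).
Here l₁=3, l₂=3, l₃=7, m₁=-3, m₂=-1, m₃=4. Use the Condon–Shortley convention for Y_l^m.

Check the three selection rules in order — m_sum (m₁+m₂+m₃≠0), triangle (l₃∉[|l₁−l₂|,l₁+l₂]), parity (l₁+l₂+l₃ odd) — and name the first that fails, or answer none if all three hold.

azimuthal sum: -3 − 1 + 4 = 0  ✓
0 ≤ 7 ≤ 6 (triangle on l)  ✗
L = 3 + 3 + 7 = 13 (odd)

triangle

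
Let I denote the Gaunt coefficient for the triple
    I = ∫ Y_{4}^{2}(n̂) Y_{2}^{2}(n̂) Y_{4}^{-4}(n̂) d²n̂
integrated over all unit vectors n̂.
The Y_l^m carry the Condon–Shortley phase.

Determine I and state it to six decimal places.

Checks pass: Σm=0; 10 even; l₃=4∈[2,6].
(2·4+1)(2·2+1)(2·4+1) = 405
Δ: 2! 6! 2! / 11! → 1/13860
sum: t=0:+1/192 t=1:−1/36 t=2:+1/192 = -5/288
3j²(4 2 4; 0 0 0) = Δ·Π!·Σ² = 20/693  (sign -1)
sum: t=2:+1/2880 = 1/2880
3j²(4 2 4; 2 2 -4) = Δ·Π!·Σ² = 2/165  (sign +1)
combine: 4πI² = 405·20/693·2/165 = 120/847
take √, sign -1: I = -0.10618031

-0.106180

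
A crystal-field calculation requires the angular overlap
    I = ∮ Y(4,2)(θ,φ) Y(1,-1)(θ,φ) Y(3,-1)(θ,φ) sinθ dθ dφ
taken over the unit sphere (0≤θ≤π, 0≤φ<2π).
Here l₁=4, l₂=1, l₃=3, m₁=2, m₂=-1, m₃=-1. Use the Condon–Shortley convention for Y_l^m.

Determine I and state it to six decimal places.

0.238414

Rules hold: Σm=0, L=8 even, 3≤3≤5.
N = 9·3·7 = 189
Δ = 2!·6!·0!/9! = 1/252
Racah Σ t=1..1: t=1:−1/36 = -1/36
⇒ 3j(4 1 3; 0 0 0)² = 4/63, sgn +1
Racah Σ t=0..0: t=0:+1/96 = 1/96
⇒ 3j(4 1 3; 2 -1 -1)² = 5/84, sgn +1
4πI² = N·(3j₀)²·(3jₘ)² = 5/7
I = +1·√(0.714286/4π) = 0.23841361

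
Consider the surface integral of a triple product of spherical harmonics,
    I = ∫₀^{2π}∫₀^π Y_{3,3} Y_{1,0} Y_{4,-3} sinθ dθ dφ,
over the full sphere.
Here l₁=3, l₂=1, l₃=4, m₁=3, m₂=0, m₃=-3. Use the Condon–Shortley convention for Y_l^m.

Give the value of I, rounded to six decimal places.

Checks pass: Σm=0; 8 even; l₃=4∈[2,4].
(2·3+1)(2·1+1)(2·4+1) = 189
Δ: 0! 6! 2! / 9! → 1/252
sum: t=0:+1/36 = 1/36
3j²(3 1 4; 0 0 0) = Δ·Π!·Σ² = 4/63  (sign +1)
sum: t=0:+1/720 = 1/720
3j²(3 1 4; 3 0 -3) = Δ·Π!·Σ² = 1/36  (sign -1)
combine: 4πI² = 189·4/63·1/36 = 1/3
take √, sign -1: I = -0.16286750

-0.162868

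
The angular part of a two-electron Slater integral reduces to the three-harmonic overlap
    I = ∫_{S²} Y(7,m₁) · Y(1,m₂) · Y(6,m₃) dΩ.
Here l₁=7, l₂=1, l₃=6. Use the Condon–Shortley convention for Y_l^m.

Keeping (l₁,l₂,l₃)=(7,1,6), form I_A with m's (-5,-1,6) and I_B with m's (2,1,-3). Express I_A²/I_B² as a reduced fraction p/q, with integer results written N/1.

Shared (l₁,l₂,l₃)=(7,1,6): N and (l;000)² cancel in I_A²/I_B².
A: Δ = 2!·12!·0!/15! = 1/1365; Racah Σ t=0..0: t=0:+1/958003200 = 1/958003200; ⇒ 3j(7 1 6; -5 -1 6)² = 1/1365, sgn +1
B: Δ = 2!·12!·0!/15! = 1/1365; Racah Σ t=2..2: t=2:+1/4354560 = 1/4354560; ⇒ 3j(7 1 6; 2 1 -3)² = 2/273, sgn -1
I_A²/I_B² = (1/1365)/(2/273) = 1/10

1/10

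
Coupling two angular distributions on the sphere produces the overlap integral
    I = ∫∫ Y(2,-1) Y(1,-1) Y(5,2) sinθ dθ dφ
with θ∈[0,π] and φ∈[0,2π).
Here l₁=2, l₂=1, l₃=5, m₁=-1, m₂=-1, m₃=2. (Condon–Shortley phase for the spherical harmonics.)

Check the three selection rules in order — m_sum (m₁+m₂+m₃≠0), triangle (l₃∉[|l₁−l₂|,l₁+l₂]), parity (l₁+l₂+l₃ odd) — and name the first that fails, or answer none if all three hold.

Σmᵢ = 0  ✓
l₃∈[|l₁−l₂|,l₁+l₂]=[1,3], have l₃=5  ✗
Σlᵢ = 8 ⇒ even

triangle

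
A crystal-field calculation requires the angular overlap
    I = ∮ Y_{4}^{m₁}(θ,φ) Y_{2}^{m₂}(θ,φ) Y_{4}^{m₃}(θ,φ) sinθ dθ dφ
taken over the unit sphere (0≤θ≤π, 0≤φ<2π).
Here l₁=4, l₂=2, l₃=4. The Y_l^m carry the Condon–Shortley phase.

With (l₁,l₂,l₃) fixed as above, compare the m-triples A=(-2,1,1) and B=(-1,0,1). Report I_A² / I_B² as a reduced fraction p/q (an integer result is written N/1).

Same 4,2,4: normalisation and zero-m 3j drop out of the ratio.
A: Δ: 2! 6! 2! / 11! → 1/13860; sum: t=1:−1/240 t=2:+1/96 = 1/160; 3j²(4 2 4; -2 1 1) = Δ·Π!·Σ² = 27/1540  (sign -1)
B: Δ: 2! 6! 2! / 11! → 1/13860; sum: t=0:+1/480 t=1:−1/48 t=2:+1/144 = -17/1440; 3j²(4 2 4; -1 0 1) = Δ·Π!·Σ² = 289/13860  (sign +1)
I_A²/I_B² = (27/1540)/(289/13860) = 243/289

243/289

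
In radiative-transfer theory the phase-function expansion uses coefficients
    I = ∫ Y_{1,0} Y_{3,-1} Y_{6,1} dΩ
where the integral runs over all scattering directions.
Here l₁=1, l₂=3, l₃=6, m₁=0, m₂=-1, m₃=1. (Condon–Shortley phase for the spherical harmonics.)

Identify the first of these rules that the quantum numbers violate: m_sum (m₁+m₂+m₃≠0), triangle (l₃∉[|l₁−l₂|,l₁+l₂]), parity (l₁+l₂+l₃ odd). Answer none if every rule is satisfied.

triangle

azimuthal sum: 0 − 1 + 1 = 0  ✓
2 ≤ 6 ≤ 4 (triangle on l)  ✗
L = 1 + 3 + 6 = 10 (even)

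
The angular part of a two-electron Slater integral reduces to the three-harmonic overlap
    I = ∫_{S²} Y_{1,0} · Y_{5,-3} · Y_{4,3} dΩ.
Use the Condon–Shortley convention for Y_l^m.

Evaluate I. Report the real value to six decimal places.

-0.196426

m-sum 0 ✓  L=10 even ✓  4≤4≤6 ✓
Π(2lᵢ+1) = 3×11×9 = 297
triangle coeff Δ(1,5,4) = 1/495
Σ_t [1,1]: t=1:−1/576 = -1/576
(3j)²=5/99 [(1 5 4; 0 0 0)], sign=-1
Σ_t [1,1]: t=1:−1/5040 = -1/5040
(3j)²=16/495 [(1 5 4; 0 -3 3)], sign=+1
⇒ 4πI² = 16/33
I = (-1)√(16/33/(4π)) = -0.19642560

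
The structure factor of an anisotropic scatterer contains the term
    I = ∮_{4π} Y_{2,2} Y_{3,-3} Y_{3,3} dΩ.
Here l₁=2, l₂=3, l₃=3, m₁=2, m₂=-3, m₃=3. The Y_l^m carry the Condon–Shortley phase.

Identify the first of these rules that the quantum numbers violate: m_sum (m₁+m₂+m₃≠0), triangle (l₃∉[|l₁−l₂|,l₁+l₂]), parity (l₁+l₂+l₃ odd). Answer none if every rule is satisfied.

m_sum

Σmᵢ = 2  ✗
l₃∈[|l₁−l₂|,l₁+l₂]=[1,5], have l₃=3
Σlᵢ = 8 ⇒ even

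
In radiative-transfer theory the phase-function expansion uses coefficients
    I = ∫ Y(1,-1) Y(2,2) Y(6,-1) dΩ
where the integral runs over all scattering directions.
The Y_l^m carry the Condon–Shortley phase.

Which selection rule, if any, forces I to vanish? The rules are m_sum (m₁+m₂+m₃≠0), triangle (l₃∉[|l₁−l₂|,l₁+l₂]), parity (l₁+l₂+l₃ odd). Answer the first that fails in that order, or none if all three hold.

m₁+m₂+m₃ = -1 + 2 − 1 = 0  ✓
triangle: |1−2|=1 ≤ l₃=6 ≤ 1+2=3  ✗
parity: l₁+l₂+l₃ = 9 is odd

triangle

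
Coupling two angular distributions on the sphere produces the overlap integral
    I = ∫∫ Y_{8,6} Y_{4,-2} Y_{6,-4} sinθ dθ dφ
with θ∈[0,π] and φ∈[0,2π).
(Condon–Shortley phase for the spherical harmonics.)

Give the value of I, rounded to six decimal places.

Rules hold: Σm=0, L=18 even, 4≤6≤12.
N = 17·9·13 = 1989
Δ = 6!·10!·2!/19! = 1/23279256
Racah Σ t=2..4: t=2:+1/1658880 t=3:−1/518400 t=4:+1/1658880 = -1/1382400
⇒ 3j(8 4 6; 0 0 0)² = 504/46189, sgn -1
Racah Σ t=0..2: t=0:+1/116121600 t=1:−1/43545600 t=2:+1/348364800 = -1/87091200
⇒ 3j(8 4 6; 6 -2 -4)² = 10/969, sgn -1
4πI² = N·(3j₀)²·(3jₘ)² = 15120/67507
I = +1·√(0.223977/4π) = 0.13350470

0.133505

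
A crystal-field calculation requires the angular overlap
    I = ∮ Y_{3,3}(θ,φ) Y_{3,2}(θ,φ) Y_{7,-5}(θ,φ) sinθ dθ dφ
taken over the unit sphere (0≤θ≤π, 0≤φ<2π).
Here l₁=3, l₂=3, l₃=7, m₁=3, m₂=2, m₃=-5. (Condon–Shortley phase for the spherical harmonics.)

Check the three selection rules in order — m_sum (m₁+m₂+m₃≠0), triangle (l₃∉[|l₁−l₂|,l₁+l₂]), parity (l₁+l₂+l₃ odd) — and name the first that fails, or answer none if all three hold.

triangle

m₁+m₂+m₃ = 3 + 2 − 5 = 0  ✓
triangle: |3−3|=0 ≤ l₃=7 ≤ 3+3=6  ✗
parity: l₁+l₂+l₃ = 13 is odd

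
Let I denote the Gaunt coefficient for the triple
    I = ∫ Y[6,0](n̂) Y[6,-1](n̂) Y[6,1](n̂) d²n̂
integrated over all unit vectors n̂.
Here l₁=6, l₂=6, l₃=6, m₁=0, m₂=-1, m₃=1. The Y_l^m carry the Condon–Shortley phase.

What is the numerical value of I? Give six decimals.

-0.057253

m-sum 0 ✓  L=18 even ✓  0≤6≤12 ✓
Π(2lᵢ+1) = 13×13×13 = 2197
triangle coeff Δ(6,6,6) = 1/325909584
Σ_t [0,6]: t=0:+1/373248000 t=1:−1/1728000 t=2:+1/110592 t=3:−1/46656 t=4:+1/110592 t=5:−1/1728000 t=6:+1/373248000 = -7/1555200
(3j)²=400/46189 [(6 6 6; 0 0 0)], sign=-1
Σ_t [0,5]: t=0:+1/62208000 t=1:−1/691200 t=2:+1/82944 t=3:−1/62208 t=4:+1/276480 t=5:−1/10368000 = -1/518400
(3j)²=100/46189 [(6 6 6; 0 -1 1)], sign=+1
⇒ 4πI² = 520000/12623809
I = (-1)√(520000/12623809/(4π)) = -0.05725343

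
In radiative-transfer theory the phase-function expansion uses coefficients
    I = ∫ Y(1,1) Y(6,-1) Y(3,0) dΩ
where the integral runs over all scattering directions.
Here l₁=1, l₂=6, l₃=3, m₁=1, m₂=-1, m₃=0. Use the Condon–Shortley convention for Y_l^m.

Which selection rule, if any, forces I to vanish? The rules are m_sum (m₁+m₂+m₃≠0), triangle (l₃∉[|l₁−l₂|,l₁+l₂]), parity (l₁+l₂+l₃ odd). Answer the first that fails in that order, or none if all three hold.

triangle

azimuthal sum: 1 − 1 + 0 = 0  ✓
5 ≤ 3 ≤ 7 (triangle on l)  ✗
L = 1 + 6 + 3 = 10 (even)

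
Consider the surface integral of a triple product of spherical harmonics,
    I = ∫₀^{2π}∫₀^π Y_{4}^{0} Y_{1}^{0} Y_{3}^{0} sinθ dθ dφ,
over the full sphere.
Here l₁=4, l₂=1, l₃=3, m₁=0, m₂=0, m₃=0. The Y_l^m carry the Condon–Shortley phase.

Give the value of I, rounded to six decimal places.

Checks pass: Σm=0; 8 even; l₃=3∈[3,5].
(2·4+1)(2·1+1)(2·3+1) = 189
Δ: 2! 6! 0! / 9! → 1/252
sum: t=1:−1/36 = -1/36
3j²(4 1 3; 0 0 0) = Δ·Π!·Σ² = 4/63  (sign +1)
(m-triple is (0,0,0) — same symbol as above.)
combine: 4πI² = 189·4/63·4/63 = 16/21
take √, sign +1: I = 0.24623252

0.246233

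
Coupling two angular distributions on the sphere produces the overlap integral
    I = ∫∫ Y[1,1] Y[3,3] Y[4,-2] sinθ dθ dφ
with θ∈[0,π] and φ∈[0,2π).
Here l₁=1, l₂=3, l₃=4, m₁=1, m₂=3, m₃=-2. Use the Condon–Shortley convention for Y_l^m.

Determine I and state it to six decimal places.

0.000000

m-sum = 1 + 3 − 2 = 2 ≠ 0 ⇒ I = 0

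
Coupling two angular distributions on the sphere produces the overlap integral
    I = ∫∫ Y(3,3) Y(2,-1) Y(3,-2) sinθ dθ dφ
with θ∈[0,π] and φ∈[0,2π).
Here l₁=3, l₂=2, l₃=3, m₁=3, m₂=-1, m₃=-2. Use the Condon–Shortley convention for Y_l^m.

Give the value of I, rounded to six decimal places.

-0.210261

Rules hold: Σm=0, L=8 even, 1≤3≤5.
N = 7·5·7 = 245
Δ = 2!·4!·2!/9! = 1/3780
Racah Σ t=0..2: t=0:+1/24 t=1:−1/4 t=2:+1/24 = -1/6
⇒ 3j(3 2 3; 0 0 0)² = 4/105, sgn +1
Racah Σ t=0..0: t=0:+1/48 = 1/48
⇒ 3j(3 2 3; 3 -1 -2)² = 5/84, sgn -1
4πI² = N·(3j₀)²·(3jₘ)² = 5/9
I = -1·√(0.555556/4π) = -0.21026104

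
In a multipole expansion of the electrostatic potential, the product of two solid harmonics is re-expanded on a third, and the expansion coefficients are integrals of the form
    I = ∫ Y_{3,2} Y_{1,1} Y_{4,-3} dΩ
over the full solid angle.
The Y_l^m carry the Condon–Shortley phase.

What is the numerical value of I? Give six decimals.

Rules hold: Σm=0, L=8 even, 2≤4≤4.
N = 7·3·9 = 189
Δ = 0!·6!·2!/9! = 1/252
Racah Σ t=0..0: t=0:+1/36 = 1/36
⇒ 3j(3 1 4; 0 0 0)² = 4/63, sgn +1
Racah Σ t=0..0: t=0:+1/240 = 1/240
⇒ 3j(3 1 4; 2 1 -3)² = 1/12, sgn -1
4πI² = N·(3j₀)²·(3jₘ)² = 1/1
I = -1·√(1/4π) = -0.28209479

-0.282095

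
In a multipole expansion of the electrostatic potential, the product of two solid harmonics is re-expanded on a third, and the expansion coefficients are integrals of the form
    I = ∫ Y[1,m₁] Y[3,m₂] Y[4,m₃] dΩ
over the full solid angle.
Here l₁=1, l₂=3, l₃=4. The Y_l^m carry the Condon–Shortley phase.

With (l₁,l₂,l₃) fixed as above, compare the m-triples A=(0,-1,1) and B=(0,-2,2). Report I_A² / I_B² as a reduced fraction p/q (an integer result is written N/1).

5/4

Same 1,3,4: normalisation and zero-m 3j drop out of the ratio.
A: Δ: 0! 2! 6! / 9! → 1/252; sum: t=0:+1/48 = 1/48; 3j²(1 3 4; 0 -1 1) = Δ·Π!·Σ² = 5/84  (sign -1)
B: Δ: 0! 2! 6! / 9! → 1/252; sum: t=0:+1/120 = 1/120; 3j²(1 3 4; 0 -2 2) = Δ·Π!·Σ² = 1/21  (sign +1)
I_A²/I_B² = (5/84)/(1/21) = 5/4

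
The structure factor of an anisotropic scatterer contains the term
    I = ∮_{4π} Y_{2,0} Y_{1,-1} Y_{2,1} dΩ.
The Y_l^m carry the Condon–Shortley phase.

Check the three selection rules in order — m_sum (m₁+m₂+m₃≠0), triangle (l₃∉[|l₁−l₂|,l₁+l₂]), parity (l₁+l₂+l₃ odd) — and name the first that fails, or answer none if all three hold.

parity

Σmᵢ = 0  ✓
l₃∈[|l₁−l₂|,l₁+l₂]=[1,3], have l₃=2  ✓
Σlᵢ = 5 ⇒ odd  ✗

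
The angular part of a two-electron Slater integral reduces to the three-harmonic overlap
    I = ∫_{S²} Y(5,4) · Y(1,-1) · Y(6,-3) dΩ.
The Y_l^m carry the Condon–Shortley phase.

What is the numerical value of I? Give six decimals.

Rules hold: Σm=0, L=12 even, 4≤6≤6.
N = 11·3·13 = 429
Δ = 0!·10!·2!/13! = 1/858
Racah Σ t=0..0: t=0:+1/14400 = 1/14400
⇒ 3j(5 1 6; 0 0 0)² = 6/143, sgn +1
Racah Σ t=0..0: t=0:+1/725760 = 1/725760
⇒ 3j(5 1 6; 4 -1 -3)² = 1/286, sgn -1
4πI² = N·(3j₀)²·(3jₘ)² = 9/143
I = -1·√(0.0629371/4π) = -0.07076985

-0.070770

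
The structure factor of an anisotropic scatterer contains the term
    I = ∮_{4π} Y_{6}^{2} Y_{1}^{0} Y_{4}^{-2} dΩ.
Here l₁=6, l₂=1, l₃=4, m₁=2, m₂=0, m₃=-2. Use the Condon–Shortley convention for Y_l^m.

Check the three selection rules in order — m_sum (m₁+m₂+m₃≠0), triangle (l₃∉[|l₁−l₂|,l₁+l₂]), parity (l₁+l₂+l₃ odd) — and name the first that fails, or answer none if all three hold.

triangle

Σmᵢ = 0  ✓
l₃∈[|l₁−l₂|,l₁+l₂]=[5,7], have l₃=4  ✗
Σlᵢ = 11 ⇒ odd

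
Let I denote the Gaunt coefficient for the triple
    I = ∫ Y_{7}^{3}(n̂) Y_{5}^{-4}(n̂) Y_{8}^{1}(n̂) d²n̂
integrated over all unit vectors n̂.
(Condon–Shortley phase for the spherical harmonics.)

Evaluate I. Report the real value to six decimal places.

Rules hold: Σm=0, L=20 even, 2≤8≤12.
N = 15·11·17 = 2805
Δ = 4!·10!·6!/21! = 1/814773960
Racah Σ t=0..4: t=0:+1/87091200 t=1:−1/4976640 t=2:+1/2073600 t=3:−1/4976640 t=4:+1/87091200 = 1/9676800
⇒ 3j(7 5 8; 0 0 0)² = 360/46189, sgn +1
Racah Σ t=0..1: t=0:+1/49766400 t=1:−1/130636800 = 13/1045094400
⇒ 3j(7 5 8; 3 -4 1)² = 39/3553, sgn -1
4πI² = N·(3j₀)²·(3jₘ)² = 16200/67507
I = -1·√(0.239975/4π) = -0.13819049

-0.138190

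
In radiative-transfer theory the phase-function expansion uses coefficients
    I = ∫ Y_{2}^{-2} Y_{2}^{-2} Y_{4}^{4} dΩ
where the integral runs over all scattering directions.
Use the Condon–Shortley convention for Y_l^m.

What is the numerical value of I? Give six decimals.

m-sum 0 ✓  L=8 even ✓  0≤4≤4 ✓
Π(2lᵢ+1) = 5×5×9 = 225
triangle coeff Δ(2,2,4) = 1/630
Σ_t [0,0]: t=0:+1/16 = 1/16
(3j)²=2/35 [(2 2 4; 0 0 0)], sign=+1
Σ_t [0,0]: t=0:+1/576 = 1/576
(3j)²=1/9 [(2 2 4; -2 -2 4)], sign=+1
⇒ 4πI² = 10/7
I = (+1)√(10/7/(4π)) = 0.33716777

0.337168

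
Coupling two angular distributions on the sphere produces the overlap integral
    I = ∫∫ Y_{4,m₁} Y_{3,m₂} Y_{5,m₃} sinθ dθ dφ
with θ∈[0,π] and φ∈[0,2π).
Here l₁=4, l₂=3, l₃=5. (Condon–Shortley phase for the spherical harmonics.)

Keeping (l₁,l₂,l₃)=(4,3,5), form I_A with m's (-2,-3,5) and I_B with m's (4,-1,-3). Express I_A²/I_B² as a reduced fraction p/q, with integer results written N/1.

l's match ⇒ only the (l;m) 3-j factors differ between A and B.
A: triangle coeff Δ(4,3,5) = 1/180180; Σ_t [0,0]: t=0:+1/34560 = 1/34560; (3j)²=5/286 [(4 3 5; -2 -3 5)], sign=+1
B: triangle coeff Δ(4,3,5) = 1/180180; Σ_t [0,0]: t=0:+1/5760 = 1/5760; (3j)²=56/2145 [(4 3 5; 4 -1 -3)], sign=+1
I_A²/I_B² = (5/286)/(56/2145) = 75/112

75/112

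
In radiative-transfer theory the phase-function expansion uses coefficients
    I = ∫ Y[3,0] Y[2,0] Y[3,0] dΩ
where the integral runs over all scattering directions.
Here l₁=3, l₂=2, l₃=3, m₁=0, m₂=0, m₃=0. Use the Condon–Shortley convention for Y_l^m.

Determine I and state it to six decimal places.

0.168209

Checks pass: Σm=0; 8 even; l₃=3∈[1,5].
(2·3+1)(2·2+1)(2·3+1) = 245
Δ: 2! 4! 2! / 9! → 1/3780
sum: t=0:+1/24 t=1:−1/4 t=2:+1/24 = -1/6
3j²(3 2 3; 0 0 0) = Δ·Π!·Σ² = 4/105  (sign +1)
(m-triple is (0,0,0) — same symbol as above.)
combine: 4πI² = 245·4/105·4/105 = 16/45
take √, sign +1: I = 0.16820883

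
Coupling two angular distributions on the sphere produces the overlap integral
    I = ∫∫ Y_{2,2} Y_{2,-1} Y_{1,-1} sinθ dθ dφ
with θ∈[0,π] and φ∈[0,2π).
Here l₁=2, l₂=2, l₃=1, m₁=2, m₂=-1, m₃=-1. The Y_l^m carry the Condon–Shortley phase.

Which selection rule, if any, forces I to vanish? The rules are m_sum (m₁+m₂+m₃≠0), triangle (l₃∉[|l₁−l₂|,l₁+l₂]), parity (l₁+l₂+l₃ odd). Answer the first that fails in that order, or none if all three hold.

azimuthal sum: 2 − 1 − 1 = 0  ✓
0 ≤ 1 ≤ 4 (triangle on l)  ✓
L = 2 + 2 + 1 = 5 (odd)  ✗

parity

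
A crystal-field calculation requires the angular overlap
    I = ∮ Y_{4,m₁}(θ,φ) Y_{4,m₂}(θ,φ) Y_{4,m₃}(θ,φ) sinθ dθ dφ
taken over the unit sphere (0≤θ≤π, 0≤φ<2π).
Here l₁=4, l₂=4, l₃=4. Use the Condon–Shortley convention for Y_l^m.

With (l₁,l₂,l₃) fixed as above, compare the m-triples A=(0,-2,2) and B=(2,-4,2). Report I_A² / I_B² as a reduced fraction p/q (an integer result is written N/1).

Same 4,4,4: normalisation and zero-m 3j drop out of the ratio.
A: Δ: 4! 4! 4! / 13! → 1/450450; sum: t=0:+1/2304 t=1:−1/216 t=2:+1/384 = -11/6912; 3j²(4 4 4; 0 -2 2) = Δ·Π!·Σ² = 11/1638  (sign -1)
B: Δ: 4! 4! 4! / 13! → 1/450450; sum: t=0:+1/2304 = 1/2304; 3j²(4 4 4; 2 -4 2) = Δ·Π!·Σ² = 5/143  (sign +1)
I_A²/I_B² = (11/1638)/(5/143) = 121/630

121/630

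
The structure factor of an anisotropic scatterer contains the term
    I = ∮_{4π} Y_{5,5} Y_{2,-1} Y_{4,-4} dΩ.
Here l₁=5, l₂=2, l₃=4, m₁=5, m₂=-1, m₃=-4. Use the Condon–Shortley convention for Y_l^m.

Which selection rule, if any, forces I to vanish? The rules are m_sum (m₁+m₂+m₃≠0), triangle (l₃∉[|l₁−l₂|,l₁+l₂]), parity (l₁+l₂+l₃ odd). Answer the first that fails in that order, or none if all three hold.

m₁+m₂+m₃ = 5 − 1 − 4 = 0  ✓
triangle: |5−2|=3 ≤ l₃=4 ≤ 5+2=7  ✓
parity: l₁+l₂+l₃ = 11 is odd  ✗

parity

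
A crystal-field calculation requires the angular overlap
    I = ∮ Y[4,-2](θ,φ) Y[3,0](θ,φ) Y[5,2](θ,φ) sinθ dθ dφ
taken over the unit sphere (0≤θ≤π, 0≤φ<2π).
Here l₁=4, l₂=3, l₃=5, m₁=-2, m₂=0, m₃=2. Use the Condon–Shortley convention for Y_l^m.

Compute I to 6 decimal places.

0.022664

Rules hold: Σm=0, L=12 even, 1≤5≤7.
N = 9·7·11 = 693
Δ = 2!·6!·4!/13! = 1/180180
Racah Σ t=0..2: t=0:+1/576 t=1:−1/144 t=2:+1/576 = -1/288
⇒ 3j(4 3 5; 0 0 0)² = 20/1001, sgn +1
Racah Σ t=0..2: t=0:+1/8640 t=1:−1/480 t=2:+1/576 = -1/4320
⇒ 3j(4 3 5; -2 0 2)² = 1/2145, sgn +1
4πI² = N·(3j₀)²·(3jₘ)² = 12/1859
I = +1·√(0.00645508/4π) = 0.02266449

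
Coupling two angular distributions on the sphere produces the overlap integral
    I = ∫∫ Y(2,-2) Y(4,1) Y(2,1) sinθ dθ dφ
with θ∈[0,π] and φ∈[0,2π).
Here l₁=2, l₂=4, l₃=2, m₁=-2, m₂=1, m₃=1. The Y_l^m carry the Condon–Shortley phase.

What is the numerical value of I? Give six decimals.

-0.090112

Checks pass: Σm=0; 8 even; l₃=2∈[2,6].
(2·2+1)(2·4+1)(2·2+1) = 225
Δ: 4! 0! 4! / 9! → 1/630
sum: t=2:+1/16 = 1/16
3j²(2 4 2; 0 0 0) = Δ·Π!·Σ² = 2/35  (sign +1)
sum: t=4:+1/144 = 1/144
3j²(2 4 2; -2 1 1) = Δ·Π!·Σ² = 1/126  (sign -1)
combine: 4πI² = 225·2/35·1/126 = 5/49
take √, sign -1: I = -0.09011188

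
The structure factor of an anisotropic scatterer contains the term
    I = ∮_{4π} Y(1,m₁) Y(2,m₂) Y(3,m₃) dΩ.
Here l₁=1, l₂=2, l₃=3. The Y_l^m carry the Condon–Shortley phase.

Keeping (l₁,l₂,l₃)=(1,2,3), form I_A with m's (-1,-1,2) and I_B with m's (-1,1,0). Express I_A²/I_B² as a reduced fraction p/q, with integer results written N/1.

l's match ⇒ only the (l;m) 3-j factors differ between A and B.
A: triangle coeff Δ(1,2,3) = 1/105; Σ_t [0,0]: t=0:+1/12 = 1/12; (3j)²=2/21 [(1 2 3; -1 -1 2)], sign=-1
B: triangle coeff Δ(1,2,3) = 1/105; Σ_t [0,0]: t=0:+1/12 = 1/12; (3j)²=1/35 [(1 2 3; -1 1 0)], sign=-1
I_A²/I_B² = (2/21)/(1/35) = 10/3

10/3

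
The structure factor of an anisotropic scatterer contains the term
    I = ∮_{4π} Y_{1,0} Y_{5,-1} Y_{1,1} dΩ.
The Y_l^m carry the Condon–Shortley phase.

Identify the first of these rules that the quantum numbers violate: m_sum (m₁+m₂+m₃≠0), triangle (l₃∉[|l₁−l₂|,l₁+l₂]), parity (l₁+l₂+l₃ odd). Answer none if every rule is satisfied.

triangle

Σmᵢ = 0  ✓
l₃∈[|l₁−l₂|,l₁+l₂]=[4,6], have l₃=1  ✗
Σlᵢ = 7 ⇒ odd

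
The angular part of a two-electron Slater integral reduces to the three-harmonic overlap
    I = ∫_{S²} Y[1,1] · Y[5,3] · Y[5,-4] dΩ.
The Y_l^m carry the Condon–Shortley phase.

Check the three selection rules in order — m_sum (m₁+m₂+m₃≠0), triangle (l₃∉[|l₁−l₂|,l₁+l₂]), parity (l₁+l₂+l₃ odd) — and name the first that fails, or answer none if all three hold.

azimuthal sum: 1 + 3 − 4 = 0  ✓
4 ≤ 5 ≤ 6 (triangle on l)  ✓
L = 1 + 5 + 5 = 11 (odd)  ✗

parity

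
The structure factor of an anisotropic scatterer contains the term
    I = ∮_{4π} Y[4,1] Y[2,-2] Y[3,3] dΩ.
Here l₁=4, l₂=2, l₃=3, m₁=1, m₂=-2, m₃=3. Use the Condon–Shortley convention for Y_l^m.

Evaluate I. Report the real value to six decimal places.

0.000000

1 − 2 + 3 = 2 ≠ 0: azimuthal integral kills it; I = 0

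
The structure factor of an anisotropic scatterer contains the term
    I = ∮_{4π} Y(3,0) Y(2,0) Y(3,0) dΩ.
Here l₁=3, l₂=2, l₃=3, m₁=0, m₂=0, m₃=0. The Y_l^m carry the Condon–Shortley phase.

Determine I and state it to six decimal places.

0.168209

Rules hold: Σm=0, L=8 even, 1≤3≤5.
N = 7·5·7 = 245
Δ = 2!·4!·2!/9! = 1/3780
Racah Σ t=0..2: t=0:+1/24 t=1:−1/4 t=2:+1/24 = -1/6
⇒ 3j(3 2 3; 0 0 0)² = 4/105, sgn +1
(m-triple is (0,0,0) — same symbol as above.)
4πI² = N·(3j₀)²·(3jₘ)² = 16/45
I = +1·√(0.355556/4π) = 0.16820883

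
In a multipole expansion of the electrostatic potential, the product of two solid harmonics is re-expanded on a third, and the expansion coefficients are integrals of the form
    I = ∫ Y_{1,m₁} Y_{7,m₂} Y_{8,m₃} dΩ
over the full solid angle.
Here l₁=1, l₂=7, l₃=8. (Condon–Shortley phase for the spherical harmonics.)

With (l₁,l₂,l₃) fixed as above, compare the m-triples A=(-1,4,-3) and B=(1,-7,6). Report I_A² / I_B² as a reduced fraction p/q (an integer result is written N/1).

10/1

Same 1,7,8: normalisation and zero-m 3j drop out of the ratio.
A: Δ: 0! 2! 14! / 17! → 1/2040; sum: t=0:+1/479001600 = 1/479001600; 3j²(1 7 8; -1 4 -3) = Δ·Π!·Σ² = 1/204  (sign -1)
B: Δ: 0! 2! 14! / 17! → 1/2040; sum: t=0:+1/174356582400 = 1/174356582400; 3j²(1 7 8; 1 -7 6) = Δ·Π!·Σ² = 1/2040  (sign +1)
I_A²/I_B² = (1/204)/(1/2040) = 10/1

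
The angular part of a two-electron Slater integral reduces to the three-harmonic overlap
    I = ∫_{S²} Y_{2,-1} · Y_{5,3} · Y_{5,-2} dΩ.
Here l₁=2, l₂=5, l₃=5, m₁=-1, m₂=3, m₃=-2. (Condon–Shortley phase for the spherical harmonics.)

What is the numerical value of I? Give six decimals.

m-sum 0 ✓  L=12 even ✓  3≤5≤7 ✓
Π(2lᵢ+1) = 5×11×11 = 605
triangle coeff Δ(2,5,5) = 1/38610
Σ_t [0,2]: t=0:+1/2880 t=1:−1/576 t=2:+1/2880 = -1/960
(3j)²=10/429 [(2 5 5; 0 0 0)], sign=+1
Σ_t [1,2]: t=1:−1/10080 t=2:+1/2880 = 1/4032
(3j)²=10/429 [(2 5 5; -1 3 -2)], sign=-1
⇒ 4πI² = 500/1521
I = (-1)√(500/1521/(4π)) = -0.16173926

-0.161739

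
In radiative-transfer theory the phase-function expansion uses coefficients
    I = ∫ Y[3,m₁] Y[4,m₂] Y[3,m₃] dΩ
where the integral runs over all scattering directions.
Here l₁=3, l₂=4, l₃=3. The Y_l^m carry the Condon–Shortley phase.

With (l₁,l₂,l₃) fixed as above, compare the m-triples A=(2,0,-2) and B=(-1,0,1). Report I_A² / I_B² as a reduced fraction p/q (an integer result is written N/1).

Shared (l₁,l₂,l₃)=(3,4,3): N and (l;000)² cancel in I_A²/I_B².
A: Δ = 4!·2!·4!/11! = 1/34650; Racah Σ t=0..1: t=0:+1/576 t=1:−1/72 = -7/576; ⇒ 3j(3 4 3; 2 0 -2)² = 7/198, sgn +1
B: Δ = 4!·2!·4!/11! = 1/34650; Racah Σ t=2..4: t=2:+1/32 t=3:−1/36 t=4:+1/1152 = 5/1152; ⇒ 3j(3 4 3; -1 0 1)² = 1/1386, sgn +1
I_A²/I_B² = (7/198)/(1/1386) = 49/1

49/1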